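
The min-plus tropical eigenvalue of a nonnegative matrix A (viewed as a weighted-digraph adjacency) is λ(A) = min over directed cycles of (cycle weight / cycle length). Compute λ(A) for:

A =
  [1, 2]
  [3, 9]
λ(A) = 1

Enumerate directed cycles and compute their means (weight / length). Sample:
  cycle 0 → 0: weight = 1, length = 1, mean = 1/1 ≈ 1.000
  cycle 1 → 1: weight = 9, length = 1, mean = 9/1 ≈ 9.000
  cycle 0 → 1 → 0: weight = 5, length = 2, mean = 5/2 ≈ 2.500
  cycle 1 → 0 → 1: weight = 5, length = 2, mean = 5/2 ≈ 2.500
Minimum mean = 1.000, attained e.g. along the cycle 0 → 0 with weight 1 and length 1. So λ(A) = 1/1 = 1.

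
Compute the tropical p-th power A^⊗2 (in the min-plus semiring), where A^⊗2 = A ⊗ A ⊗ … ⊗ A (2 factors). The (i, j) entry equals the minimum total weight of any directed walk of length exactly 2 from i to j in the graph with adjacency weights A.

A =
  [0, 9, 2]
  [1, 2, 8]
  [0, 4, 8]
A^⊗2 =
  [0, 6, 2]
  [1, 4, 3]
  [0, 6, 2]

Each entry (A^⊗2)_ij equals the minimum over all length-2 walks i = v_0 → v_1 → … → v_2 = j of Σ_t A[v_t][v_{t+1}]. For example, for (i, j) = (0, 2) we minimise over 3 possible intermediate vertex sequences; the minimum is 2, attained along the walk 0 → 0 → 2.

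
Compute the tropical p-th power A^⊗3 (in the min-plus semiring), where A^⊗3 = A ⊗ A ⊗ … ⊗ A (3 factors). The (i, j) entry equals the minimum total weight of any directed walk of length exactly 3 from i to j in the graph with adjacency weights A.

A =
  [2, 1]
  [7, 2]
A^⊗3 =
  [6, 5]
  [11, 6]

Each entry (A^⊗3)_ij equals the minimum over all length-3 walks i = v_0 → v_1 → … → v_3 = j of Σ_t A[v_t][v_{t+1}]. For example, for (i, j) = (0, 1) we minimise over 4 possible intermediate vertex sequences; the minimum is 5, attained along the walk 0 → 0 → 0 → 1.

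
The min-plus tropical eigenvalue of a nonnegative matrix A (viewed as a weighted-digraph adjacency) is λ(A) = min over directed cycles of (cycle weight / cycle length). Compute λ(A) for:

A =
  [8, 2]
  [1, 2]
λ(A) = 3/2

Enumerate directed cycles and compute their means (weight / length). Sample:
  cycle 0 → 0: weight = 8, length = 1, mean = 8/1 ≈ 8.000
  cycle 1 → 1: weight = 2, length = 1, mean = 2/1 ≈ 2.000
  cycle 0 → 1 → 0: weight = 3, length = 2, mean = 3/2 ≈ 1.500
  cycle 1 → 0 → 1: weight = 3, length = 2, mean = 3/2 ≈ 1.500
Minimum mean = 1.500, attained e.g. along the cycle 0 → 1 → 0 with weight 3 and length 2. So λ(A) = 3/2 = 3/2.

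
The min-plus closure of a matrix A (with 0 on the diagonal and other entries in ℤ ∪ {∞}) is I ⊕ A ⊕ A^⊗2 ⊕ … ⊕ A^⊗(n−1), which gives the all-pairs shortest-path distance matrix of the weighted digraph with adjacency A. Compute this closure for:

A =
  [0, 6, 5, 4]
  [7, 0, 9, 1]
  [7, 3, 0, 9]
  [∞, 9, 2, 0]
Closure =
  [0, 6, 5, 4]
  [7, 0, 3, 1]
  [7, 3, 0, 4]
  [9, 5, 2, 0]

This is the Floyd-Warshall all-pairs shortest-path computation. For each intermediate vertex k = 0, 1, …, 3, update dist[i][j] ← min(dist[i][j], dist[i][k] + dist[k][j]). The final matrix gives, for each (i, j), the minimum total weight of any directed path from i to j (possibly empty when i = j).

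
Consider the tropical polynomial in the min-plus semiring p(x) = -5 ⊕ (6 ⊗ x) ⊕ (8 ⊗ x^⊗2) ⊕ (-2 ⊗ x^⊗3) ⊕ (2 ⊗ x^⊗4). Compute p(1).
p(1) = -5

A tropical monomial a ⊗ x^⊗i evaluates to a + i · x. Evaluating each term at x = 1:
  Term 0 contributes -5 + 0 · 1 = -5
  Term 1 contributes 6 + 1 · 1 = 7
  Term 2 contributes 8 + 2 · 1 = 10
  Term 3 contributes -2 + 3 · 1 = 1
  Term 4 contributes 2 + 4 · 1 = 6
p(1) = ⊕ of these = min[-5, 7, 10, 1, 6] = -5.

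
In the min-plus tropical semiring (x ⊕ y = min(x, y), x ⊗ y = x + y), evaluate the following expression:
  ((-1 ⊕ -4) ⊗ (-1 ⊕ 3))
((-1 ⊕ -4) ⊗ (-1 ⊕ 3)) = -5

Expand innermost to outermost. Recall ⊕ takes the minimum of its arguments and ⊗ takes their sum. Working out the expression ((-1 ⊕ -4) ⊗ (-1 ⊕ 3)) gives -5.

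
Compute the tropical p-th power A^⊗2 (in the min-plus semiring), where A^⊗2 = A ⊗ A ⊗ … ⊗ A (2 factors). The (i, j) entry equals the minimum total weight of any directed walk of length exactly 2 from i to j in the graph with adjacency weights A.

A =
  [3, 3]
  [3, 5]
A^⊗2 =
  [6, 6]
  [6, 6]

Each entry (A^⊗2)_ij equals the minimum over all length-2 walks i = v_0 → v_1 → … → v_2 = j of Σ_t A[v_t][v_{t+1}]. For example, for (i, j) = (0, 1) we minimise over 2 possible intermediate vertex sequences; the minimum is 6, attained along the walk 0 → 0 → 1.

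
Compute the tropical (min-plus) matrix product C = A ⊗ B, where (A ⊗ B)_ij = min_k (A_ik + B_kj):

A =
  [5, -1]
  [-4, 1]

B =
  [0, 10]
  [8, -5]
A ⊗ B =
  [5, -6]
  [-4, -4]

Apply the min-plus product entry-by-entry:
  C[0][0] = min over k of (A[0][0] + B[0][0] = 5 + 0 = 5, A[0][1] + B[1][0] = -1 + 8 = 7) = 5 (attained at k = 0)
  C[0][1] = min over k of (A[0][0] + B[0][1] = 5 + 10 = 15, A[0][1] + B[1][1] = -1 + -5 = -6) = -6 (attained at k = 1)
  C[1][0] = min over k of (A[1][0] + B[0][0] = -4 + 0 = -4, A[1][1] + B[1][0] = 1 + 8 = 9) = -4 (attained at k = 0)
  C[1][1] = min over k of (A[1][0] + B[0][1] = -4 + 10 = 6, A[1][1] + B[1][1] = 1 + -5 = -4) = -4 (attained at k = 1)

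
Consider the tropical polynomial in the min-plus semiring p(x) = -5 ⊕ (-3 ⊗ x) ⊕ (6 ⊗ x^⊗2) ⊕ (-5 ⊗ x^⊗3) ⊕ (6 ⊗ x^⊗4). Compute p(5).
p(5) = -5

A tropical monomial a ⊗ x^⊗i evaluates to a + i · x. Evaluating each term at x = 5:
  Term 0 contributes -5 + 0 · 5 = -5
  Term 1 contributes -3 + 1 · 5 = 2
  Term 2 contributes 6 + 2 · 5 = 16
  Term 3 contributes -5 + 3 · 5 = 10
  Term 4 contributes 6 + 4 · 5 = 26
p(5) = ⊕ of these = min[-5, 2, 16, 10, 26] = -5.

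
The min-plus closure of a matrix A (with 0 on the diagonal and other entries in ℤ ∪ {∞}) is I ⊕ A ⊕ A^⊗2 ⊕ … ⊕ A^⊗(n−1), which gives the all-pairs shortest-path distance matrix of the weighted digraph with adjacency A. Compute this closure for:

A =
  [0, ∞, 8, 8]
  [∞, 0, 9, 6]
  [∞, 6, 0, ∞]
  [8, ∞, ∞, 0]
Closure =
  [0, 14, 8, 8]
  [14, 0, 9, 6]
  [20, 6, 0, 12]
  [8, 22, 16, 0]

This is the Floyd-Warshall all-pairs shortest-path computation. For each intermediate vertex k = 0, 1, …, 3, update dist[i][j] ← min(dist[i][j], dist[i][k] + dist[k][j]). The final matrix gives, for each (i, j), the minimum total weight of any directed path from i to j (possibly empty when i = j).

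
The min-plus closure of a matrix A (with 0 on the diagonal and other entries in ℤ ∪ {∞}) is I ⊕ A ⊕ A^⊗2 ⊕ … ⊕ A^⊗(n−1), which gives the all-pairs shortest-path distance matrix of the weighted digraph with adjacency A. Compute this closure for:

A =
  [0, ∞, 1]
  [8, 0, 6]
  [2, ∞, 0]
Closure =
  [0, ∞, 1]
  [8, 0, 6]
  [2, ∞, 0]

This is the Floyd-Warshall all-pairs shortest-path computation. For each intermediate vertex k = 0, 1, …, 2, update dist[i][j] ← min(dist[i][j], dist[i][k] + dist[k][j]). The final matrix gives, for each (i, j), the minimum total weight of any directed path from i to j (possibly empty when i = j).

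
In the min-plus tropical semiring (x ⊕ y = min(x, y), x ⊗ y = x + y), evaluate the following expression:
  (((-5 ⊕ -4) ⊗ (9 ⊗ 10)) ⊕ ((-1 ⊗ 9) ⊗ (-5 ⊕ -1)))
(((-5 ⊕ -4) ⊗ (9 ⊗ 10)) ⊕ ((-1 ⊗ 9) ⊗ (-5 ⊕ -1))) = 3

Expand innermost to outermost. Recall ⊕ takes the minimum of its arguments and ⊗ takes their sum. Working out the expression (((-5 ⊕ -4) ⊗ (9 ⊗ 10)) ⊕ ((-1 ⊗ 9) ⊗ (-5 ⊕ -1))) gives 3.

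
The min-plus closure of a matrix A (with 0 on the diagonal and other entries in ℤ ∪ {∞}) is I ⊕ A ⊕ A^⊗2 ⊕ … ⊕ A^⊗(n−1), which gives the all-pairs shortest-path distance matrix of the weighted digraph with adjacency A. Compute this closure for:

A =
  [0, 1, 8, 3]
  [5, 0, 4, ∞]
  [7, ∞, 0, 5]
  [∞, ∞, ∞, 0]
Closure =
  [0, 1, 5, 3]
  [5, 0, 4, 8]
  [7, 8, 0, 5]
  [∞, ∞, ∞, 0]

This is the Floyd-Warshall all-pairs shortest-path computation. For each intermediate vertex k = 0, 1, …, 3, update dist[i][j] ← min(dist[i][j], dist[i][k] + dist[k][j]). The final matrix gives, for each (i, j), the minimum total weight of any directed path from i to j (possibly empty when i = j).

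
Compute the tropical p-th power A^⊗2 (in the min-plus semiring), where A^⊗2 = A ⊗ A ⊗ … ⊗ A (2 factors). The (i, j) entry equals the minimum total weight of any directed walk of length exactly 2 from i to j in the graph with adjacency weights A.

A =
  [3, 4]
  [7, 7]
A^⊗2 =
  [6, 7]
  [10, 11]

Each entry (A^⊗2)_ij equals the minimum over all length-2 walks i = v_0 → v_1 → … → v_2 = j of Σ_t A[v_t][v_{t+1}]. For example, for (i, j) = (0, 1) we minimise over 2 possible intermediate vertex sequences; the minimum is 7, attained along the walk 0 → 0 → 1.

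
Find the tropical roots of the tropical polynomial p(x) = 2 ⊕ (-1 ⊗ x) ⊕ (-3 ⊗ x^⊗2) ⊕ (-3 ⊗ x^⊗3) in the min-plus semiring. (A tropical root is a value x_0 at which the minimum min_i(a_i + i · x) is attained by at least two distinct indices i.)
Roots: {0, 2, 3}

Each tropical root is a break point of the lower envelope of the lines y = a_i + i · x (there are 4 lines, with slopes 0, 1, ..., 3). Only the lines that attain the minimum somewhere contribute to roots; other lines are dominated. Here the surviving (envelope) indices are i = 3, i = 2, i = 1, i = 0.
Intersections between consecutive envelope lines give the roots: for adjacent envelope indices i < j the intersection is x = (a_i − a_j) / (j − i). Reading off the sorted break points: {0, 2, 3}.
Verification: at each break x_0, at least two indices attain the minimum of min_i(a_i + i · x_0).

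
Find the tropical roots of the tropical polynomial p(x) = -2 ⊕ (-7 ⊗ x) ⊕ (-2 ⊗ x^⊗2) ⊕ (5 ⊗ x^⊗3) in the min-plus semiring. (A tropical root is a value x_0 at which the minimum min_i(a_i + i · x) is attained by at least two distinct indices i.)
Roots: {-7, -5, 5}

Each tropical root is a break point of the lower envelope of the lines y = a_i + i · x (there are 4 lines, with slopes 0, 1, ..., 3). Only the lines that attain the minimum somewhere contribute to roots; other lines are dominated. Here the surviving (envelope) indices are i = 3, i = 2, i = 1, i = 0.
Intersections between consecutive envelope lines give the roots: for adjacent envelope indices i < j the intersection is x = (a_i − a_j) / (j − i). Reading off the sorted break points: {-7, -5, 5}.
Verification: at each break x_0, at least two indices attain the minimum of min_i(a_i + i · x_0).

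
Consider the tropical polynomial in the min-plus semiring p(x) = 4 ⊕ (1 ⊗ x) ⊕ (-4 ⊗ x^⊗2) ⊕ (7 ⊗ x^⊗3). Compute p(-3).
p(-3) = -10

A tropical monomial a ⊗ x^⊗i evaluates to a + i · x. Evaluating each term at x = -3:
  Term 0 contributes 4 + 0 · -3 = 4
  Term 1 contributes 1 + 1 · -3 = -2
  Term 2 contributes -4 + 2 · -3 = -10
  Term 3 contributes 7 + 3 · -3 = -2
p(-3) = ⊕ of these = min[4, -2, -10, -2] = -10.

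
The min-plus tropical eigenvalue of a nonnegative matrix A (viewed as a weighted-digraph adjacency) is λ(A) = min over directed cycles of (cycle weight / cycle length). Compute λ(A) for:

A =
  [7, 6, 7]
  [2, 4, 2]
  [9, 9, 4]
λ(A) = 4

Enumerate directed cycles and compute their means (weight / length). Sample:
  cycle 0 → 0: weight = 7, length = 1, mean = 7/1 ≈ 7.000
  cycle 1 → 1: weight = 4, length = 1, mean = 4/1 ≈ 4.000
  cycle 2 → 2: weight = 4, length = 1, mean = 4/1 ≈ 4.000
  cycle 0 → 1 → 0: weight = 8, length = 2, mean = 8/2 ≈ 4.000
  cycle 0 → 2 → 0: weight = 16, length = 2, mean = 16/2 ≈ 8.000
  cycle 1 → 0 → 1: weight = 8, length = 2, mean = 8/2 ≈ 4.000
Minimum mean = 4.000, attained e.g. along the cycle 1 → 1 with weight 4 and length 1. So λ(A) = 4/1 = 4.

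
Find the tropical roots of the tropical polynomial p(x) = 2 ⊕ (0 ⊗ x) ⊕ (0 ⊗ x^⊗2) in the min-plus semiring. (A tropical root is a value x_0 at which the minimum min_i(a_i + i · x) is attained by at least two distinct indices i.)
Roots: {0, 2}

Each tropical root is a break point of the lower envelope of the lines y = a_i + i · x (there are 3 lines, with slopes 0, 1, ..., 2). Only the lines that attain the minimum somewhere contribute to roots; other lines are dominated. Here the surviving (envelope) indices are i = 2, i = 1, i = 0.
Intersections between consecutive envelope lines give the roots: for adjacent envelope indices i < j the intersection is x = (a_i − a_j) / (j − i). Reading off the sorted break points: {0, 2}.
Verification: at each break x_0, at least two indices attain the minimum of min_i(a_i + i · x_0).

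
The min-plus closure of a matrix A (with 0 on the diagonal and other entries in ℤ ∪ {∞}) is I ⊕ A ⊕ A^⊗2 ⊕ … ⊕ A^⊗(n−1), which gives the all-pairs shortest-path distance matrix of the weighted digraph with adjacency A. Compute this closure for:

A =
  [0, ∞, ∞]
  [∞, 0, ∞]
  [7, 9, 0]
Closure =
  [0, ∞, ∞]
  [∞, 0, ∞]
  [7, 9, 0]

This is the Floyd-Warshall all-pairs shortest-path computation. For each intermediate vertex k = 0, 1, …, 2, update dist[i][j] ← min(dist[i][j], dist[i][k] + dist[k][j]). The final matrix gives, for each (i, j), the minimum total weight of any directed path from i to j (possibly empty when i = j).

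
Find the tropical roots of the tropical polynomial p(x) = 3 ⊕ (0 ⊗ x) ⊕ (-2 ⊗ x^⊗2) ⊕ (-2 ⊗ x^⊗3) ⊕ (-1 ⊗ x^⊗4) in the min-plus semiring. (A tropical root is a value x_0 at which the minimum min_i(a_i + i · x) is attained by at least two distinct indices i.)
Roots: {-1, 0, 2, 3}

Each tropical root is a break point of the lower envelope of the lines y = a_i + i · x (there are 5 lines, with slopes 0, 1, ..., 4). Only the lines that attain the minimum somewhere contribute to roots; other lines are dominated. Here the surviving (envelope) indices are i = 4, i = 3, i = 2, i = 1, i = 0.
Intersections between consecutive envelope lines give the roots: for adjacent envelope indices i < j the intersection is x = (a_i − a_j) / (j − i). Reading off the sorted break points: {-1, 0, 2, 3}.
Verification: at each break x_0, at least two indices attain the minimum of min_i(a_i + i · x_0).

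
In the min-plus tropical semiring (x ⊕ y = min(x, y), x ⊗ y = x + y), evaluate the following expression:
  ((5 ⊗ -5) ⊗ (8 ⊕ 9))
((5 ⊗ -5) ⊗ (8 ⊕ 9)) = 8

Expand innermost to outermost. Recall ⊕ takes the minimum of its arguments and ⊗ takes their sum. Working out the expression ((5 ⊗ -5) ⊗ (8 ⊕ 9)) gives 8.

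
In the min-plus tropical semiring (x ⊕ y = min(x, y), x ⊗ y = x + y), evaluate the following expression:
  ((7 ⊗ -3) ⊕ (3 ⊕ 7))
((7 ⊗ -3) ⊕ (3 ⊕ 7)) = 3

Expand innermost to outermost. Recall ⊕ takes the minimum of its arguments and ⊗ takes their sum. Working out the expression ((7 ⊗ -3) ⊕ (3 ⊕ 7)) gives 3.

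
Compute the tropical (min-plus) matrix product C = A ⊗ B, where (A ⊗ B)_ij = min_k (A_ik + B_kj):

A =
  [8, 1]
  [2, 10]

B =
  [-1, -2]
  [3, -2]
A ⊗ B =
  [4, -1]
  [1, 0]

Apply the min-plus product entry-by-entry:
  C[0][0] = min over k of (A[0][0] + B[0][0] = 8 + -1 = 7, A[0][1] + B[1][0] = 1 + 3 = 4) = 4 (attained at k = 1)
  C[0][1] = min over k of (A[0][0] + B[0][1] = 8 + -2 = 6, A[0][1] + B[1][1] = 1 + -2 = -1) = -1 (attained at k = 1)
  C[1][0] = min over k of (A[1][0] + B[0][0] = 2 + -1 = 1, A[1][1] + B[1][0] = 10 + 3 = 13) = 1 (attained at k = 0)
  C[1][1] = min over k of (A[1][0] + B[0][1] = 2 + -2 = 0, A[1][1] + B[1][1] = 10 + -2 = 8) = 0 (attained at k = 0)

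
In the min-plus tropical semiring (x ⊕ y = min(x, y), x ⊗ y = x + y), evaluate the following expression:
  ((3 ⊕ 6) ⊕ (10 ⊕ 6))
((3 ⊕ 6) ⊕ (10 ⊕ 6)) = 3

Expand innermost to outermost. Recall ⊕ takes the minimum of its arguments and ⊗ takes their sum. Working out the expression ((3 ⊕ 6) ⊕ (10 ⊕ 6)) gives 3.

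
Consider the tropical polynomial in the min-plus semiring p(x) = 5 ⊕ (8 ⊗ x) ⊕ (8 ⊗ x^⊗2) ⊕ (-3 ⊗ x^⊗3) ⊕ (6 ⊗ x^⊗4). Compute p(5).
p(5) = 5

A tropical monomial a ⊗ x^⊗i evaluates to a + i · x. Evaluating each term at x = 5:
  Term 0 contributes 5 + 0 · 5 = 5
  Term 1 contributes 8 + 1 · 5 = 13
  Term 2 contributes 8 + 2 · 5 = 18
  Term 3 contributes -3 + 3 · 5 = 12
  Term 4 contributes 6 + 4 · 5 = 26
p(5) = ⊕ of these = min[5, 13, 18, 12, 26] = 5.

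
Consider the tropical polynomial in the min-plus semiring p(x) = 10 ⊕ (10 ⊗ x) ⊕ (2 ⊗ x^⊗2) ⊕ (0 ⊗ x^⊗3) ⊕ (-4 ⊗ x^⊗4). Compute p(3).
p(3) = 8

A tropical monomial a ⊗ x^⊗i evaluates to a + i · x. Evaluating each term at x = 3:
  Term 0 contributes 10 + 0 · 3 = 10
  Term 1 contributes 10 + 1 · 3 = 13
  Term 2 contributes 2 + 2 · 3 = 8
  Term 3 contributes 0 + 3 · 3 = 9
  Term 4 contributes -4 + 4 · 3 = 8
p(3) = ⊕ of these = min[10, 13, 8, 9, 8] = 8.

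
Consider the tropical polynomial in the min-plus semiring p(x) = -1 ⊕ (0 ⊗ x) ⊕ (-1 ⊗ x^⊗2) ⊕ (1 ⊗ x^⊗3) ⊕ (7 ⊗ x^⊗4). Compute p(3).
p(3) = -1

A tropical monomial a ⊗ x^⊗i evaluates to a + i · x. Evaluating each term at x = 3:
  Term 0 contributes -1 + 0 · 3 = -1
  Term 1 contributes 0 + 1 · 3 = 3
  Term 2 contributes -1 + 2 · 3 = 5
  Term 3 contributes 1 + 3 · 3 = 10
  Term 4 contributes 7 + 4 · 3 = 19
p(3) = ⊕ of these = min[-1, 3, 5, 10, 19] = -1.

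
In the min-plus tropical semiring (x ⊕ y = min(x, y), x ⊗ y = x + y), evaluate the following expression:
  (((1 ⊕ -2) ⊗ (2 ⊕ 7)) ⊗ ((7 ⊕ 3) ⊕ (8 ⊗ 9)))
(((1 ⊕ -2) ⊗ (2 ⊕ 7)) ⊗ ((7 ⊕ 3) ⊕ (8 ⊗ 9))) = 3

Expand innermost to outermost. Recall ⊕ takes the minimum of its arguments and ⊗ takes their sum. Working out the expression (((1 ⊕ -2) ⊗ (2 ⊕ 7)) ⊗ ((7 ⊕ 3) ⊕ (8 ⊗ 9))) gives 3.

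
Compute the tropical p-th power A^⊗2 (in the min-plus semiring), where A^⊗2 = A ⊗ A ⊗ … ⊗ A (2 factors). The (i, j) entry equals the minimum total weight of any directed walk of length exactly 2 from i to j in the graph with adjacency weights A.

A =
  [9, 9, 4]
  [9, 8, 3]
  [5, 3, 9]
A^⊗2 =
  [9, 7, 12]
  [8, 6, 11]
  [12, 11, 6]

Each entry (A^⊗2)_ij equals the minimum over all length-2 walks i = v_0 → v_1 → … → v_2 = j of Σ_t A[v_t][v_{t+1}]. For example, for (i, j) = (0, 2) we minimise over 3 possible intermediate vertex sequences; the minimum is 12, attained along the walk 0 → 1 → 2.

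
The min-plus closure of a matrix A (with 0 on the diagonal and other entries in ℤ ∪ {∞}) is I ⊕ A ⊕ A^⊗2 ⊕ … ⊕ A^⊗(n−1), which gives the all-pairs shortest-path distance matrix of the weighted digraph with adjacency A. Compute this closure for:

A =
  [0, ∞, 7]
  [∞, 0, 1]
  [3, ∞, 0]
Closure =
  [0, ∞, 7]
  [4, 0, 1]
  [3, ∞, 0]

This is the Floyd-Warshall all-pairs shortest-path computation. For each intermediate vertex k = 0, 1, …, 2, update dist[i][j] ← min(dist[i][j], dist[i][k] + dist[k][j]). The final matrix gives, for each (i, j), the minimum total weight of any directed path from i to j (possibly empty when i = j).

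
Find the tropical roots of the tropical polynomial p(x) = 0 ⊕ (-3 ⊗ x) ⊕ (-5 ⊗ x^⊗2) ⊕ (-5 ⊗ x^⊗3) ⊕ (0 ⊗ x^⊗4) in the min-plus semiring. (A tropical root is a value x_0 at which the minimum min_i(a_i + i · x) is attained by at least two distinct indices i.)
Roots: {-5, 0, 2, 3}

Each tropical root is a break point of the lower envelope of the lines y = a_i + i · x (there are 5 lines, with slopes 0, 1, ..., 4). Only the lines that attain the minimum somewhere contribute to roots; other lines are dominated. Here the surviving (envelope) indices are i = 4, i = 3, i = 2, i = 1, i = 0.
Intersections between consecutive envelope lines give the roots: for adjacent envelope indices i < j the intersection is x = (a_i − a_j) / (j − i). Reading off the sorted break points: {-5, 0, 2, 3}.
Verification: at each break x_0, at least two indices attain the minimum of min_i(a_i + i · x_0).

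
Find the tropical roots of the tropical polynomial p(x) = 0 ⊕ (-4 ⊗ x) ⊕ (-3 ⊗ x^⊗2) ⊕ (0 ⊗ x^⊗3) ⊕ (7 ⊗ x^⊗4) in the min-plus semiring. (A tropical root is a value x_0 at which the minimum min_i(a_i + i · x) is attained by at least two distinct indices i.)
Roots: {-7, -3, -1, 4}

Each tropical root is a break point of the lower envelope of the lines y = a_i + i · x (there are 5 lines, with slopes 0, 1, ..., 4). Only the lines that attain the minimum somewhere contribute to roots; other lines are dominated. Here the surviving (envelope) indices are i = 4, i = 3, i = 2, i = 1, i = 0.
Intersections between consecutive envelope lines give the roots: for adjacent envelope indices i < j the intersection is x = (a_i − a_j) / (j − i). Reading off the sorted break points: {-7, -3, -1, 4}.
Verification: at each break x_0, at least two indices attain the minimum of min_i(a_i + i · x_0).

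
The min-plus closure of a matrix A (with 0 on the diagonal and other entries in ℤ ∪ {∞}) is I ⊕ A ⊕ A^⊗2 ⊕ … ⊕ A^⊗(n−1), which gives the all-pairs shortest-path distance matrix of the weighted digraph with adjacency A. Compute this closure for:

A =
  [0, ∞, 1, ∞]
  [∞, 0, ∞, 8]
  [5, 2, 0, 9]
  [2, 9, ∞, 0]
Closure =
  [0, 3, 1, 10]
  [10, 0, 11, 8]
  [5, 2, 0, 9]
  [2, 5, 3, 0]

This is the Floyd-Warshall all-pairs shortest-path computation. For each intermediate vertex k = 0, 1, …, 3, update dist[i][j] ← min(dist[i][j], dist[i][k] + dist[k][j]). The final matrix gives, for each (i, j), the minimum total weight of any directed path from i to j (possibly empty when i = j).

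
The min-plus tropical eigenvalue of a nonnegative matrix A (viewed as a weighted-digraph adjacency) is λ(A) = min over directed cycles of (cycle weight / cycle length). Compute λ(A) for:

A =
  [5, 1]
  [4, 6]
λ(A) = 5/2

Enumerate directed cycles and compute their means (weight / length). Sample:
  cycle 0 → 0: weight = 5, length = 1, mean = 5/1 ≈ 5.000
  cycle 1 → 1: weight = 6, length = 1, mean = 6/1 ≈ 6.000
  cycle 0 → 1 → 0: weight = 5, length = 2, mean = 5/2 ≈ 2.500
  cycle 1 → 0 → 1: weight = 5, length = 2, mean = 5/2 ≈ 2.500
Minimum mean = 2.500, attained e.g. along the cycle 0 → 1 → 0 with weight 5 and length 2. So λ(A) = 5/2 = 5/2.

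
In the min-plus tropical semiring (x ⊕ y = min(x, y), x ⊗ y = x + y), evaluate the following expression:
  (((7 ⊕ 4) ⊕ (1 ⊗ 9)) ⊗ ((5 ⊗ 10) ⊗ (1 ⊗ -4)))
(((7 ⊕ 4) ⊕ (1 ⊗ 9)) ⊗ ((5 ⊗ 10) ⊗ (1 ⊗ -4))) = 16

Expand innermost to outermost. Recall ⊕ takes the minimum of its arguments and ⊗ takes their sum. Working out the expression (((7 ⊕ 4) ⊕ (1 ⊗ 9)) ⊗ ((5 ⊗ 10) ⊗ (1 ⊗ -4))) gives 16.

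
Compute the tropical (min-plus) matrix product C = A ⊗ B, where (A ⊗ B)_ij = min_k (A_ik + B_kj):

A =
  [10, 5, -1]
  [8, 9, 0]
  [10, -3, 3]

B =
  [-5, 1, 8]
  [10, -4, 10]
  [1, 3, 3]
A ⊗ B =
  [0, 1, 2]
  [1, 3, 3]
  [4, -7, 6]

Apply the min-plus product entry-by-entry:
  C[0][0] = min over k of (A[0][0] + B[0][0] = 10 + -5 = 5, A[0][1] + B[1][0] = 5 + 10 = 15, A[0][2] + B[2][0] = -1 + 1 = 0) = 0 (attained at k = 2)
  C[0][1] = min over k of (A[0][0] + B[0][1] = 10 + 1 = 11, A[0][1] + B[1][1] = 5 + -4 = 1, A[0][2] + B[2][1] = -1 + 3 = 2) = 1 (attained at k = 1)
  C[0][2] = min over k of (A[0][0] + B[0][2] = 10 + 8 = 18, A[0][1] + B[1][2] = 5 + 10 = 15, A[0][2] + B[2][2] = -1 + 3 = 2) = 2 (attained at k = 2)
  C[1][0] = min over k of (A[1][0] + B[0][0] = 8 + -5 = 3, A[1][1] + B[1][0] = 9 + 10 = 19, A[1][2] + B[2][0] = 0 + 1 = 1) = 1 (attained at k = 2)
  C[1][1] = min over k of (A[1][0] + B[0][1] = 8 + 1 = 9, A[1][1] + B[1][1] = 9 + -4 = 5, A[1][2] + B[2][1] = 0 + 3 = 3) = 3 (attained at k = 2)
  C[1][2] = min over k of (A[1][0] + B[0][2] = 8 + 8 = 16, A[1][1] + B[1][2] = 9 + 10 = 19, A[1][2] + B[2][2] = 0 + 3 = 3) = 3 (attained at k = 2)
  C[2][0] = min over k of (A[2][0] + B[0][0] = 10 + -5 = 5, A[2][1] + B[1][0] = -3 + 10 = 7, A[2][2] + B[2][0] = 3 + 1 = 4) = 4 (attained at k = 2)
  C[2][1] = min over k of (A[2][0] + B[0][1] = 10 + 1 = 11, A[2][1] + B[1][1] = -3 + -4 = -7, A[2][2] + B[2][1] = 3 + 3 = 6) = -7 (attained at k = 1)
  C[2][2] = min over k of (A[2][0] + B[0][2] = 10 + 8 = 18, A[2][1] + B[1][2] = -3 + 10 = 7, A[2][2] + B[2][2] = 3 + 3 = 6) = 6 (attained at k = 2)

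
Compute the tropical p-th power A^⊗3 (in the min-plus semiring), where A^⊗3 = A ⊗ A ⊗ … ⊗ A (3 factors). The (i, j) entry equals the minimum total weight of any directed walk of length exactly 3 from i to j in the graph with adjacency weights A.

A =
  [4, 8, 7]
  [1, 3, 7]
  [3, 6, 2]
A^⊗3 =
  [12, 14, 11]
  [7, 9, 10]
  [7, 10, 6]

Each entry (A^⊗3)_ij equals the minimum over all length-3 walks i = v_0 → v_1 → … → v_3 = j of Σ_t A[v_t][v_{t+1}]. For example, for (i, j) = (0, 2) we minimise over 9 possible intermediate vertex sequences; the minimum is 11, attained along the walk 0 → 2 → 2 → 2.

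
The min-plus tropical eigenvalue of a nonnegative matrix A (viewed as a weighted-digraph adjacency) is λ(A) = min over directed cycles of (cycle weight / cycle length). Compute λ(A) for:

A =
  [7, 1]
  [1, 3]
λ(A) = 1

Enumerate directed cycles and compute their means (weight / length). Sample:
  cycle 0 → 0: weight = 7, length = 1, mean = 7/1 ≈ 7.000
  cycle 1 → 1: weight = 3, length = 1, mean = 3/1 ≈ 3.000
  cycle 0 → 1 → 0: weight = 2, length = 2, mean = 2/2 ≈ 1.000
  cycle 1 → 0 → 1: weight = 2, length = 2, mean = 2/2 ≈ 1.000
Minimum mean = 1.000, attained e.g. along the cycle 0 → 1 → 0 with weight 2 and length 2. So λ(A) = 2/2 = 1.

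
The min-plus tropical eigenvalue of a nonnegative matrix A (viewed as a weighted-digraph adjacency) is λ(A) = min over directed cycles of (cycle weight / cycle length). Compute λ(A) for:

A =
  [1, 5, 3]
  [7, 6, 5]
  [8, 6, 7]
λ(A) = 1

Enumerate directed cycles and compute their means (weight / length). Sample:
  cycle 0 → 0: weight = 1, length = 1, mean = 1/1 ≈ 1.000
  cycle 1 → 1: weight = 6, length = 1, mean = 6/1 ≈ 6.000
  cycle 2 → 2: weight = 7, length = 1, mean = 7/1 ≈ 7.000
  cycle 0 → 1 → 0: weight = 12, length = 2, mean = 12/2 ≈ 6.000
  cycle 0 → 2 → 0: weight = 11, length = 2, mean = 11/2 ≈ 5.500
  cycle 1 → 0 → 1: weight = 12, length = 2, mean = 12/2 ≈ 6.000
Minimum mean = 1.000, attained e.g. along the cycle 0 → 0 with weight 1 and length 1. So λ(A) = 1/1 = 1.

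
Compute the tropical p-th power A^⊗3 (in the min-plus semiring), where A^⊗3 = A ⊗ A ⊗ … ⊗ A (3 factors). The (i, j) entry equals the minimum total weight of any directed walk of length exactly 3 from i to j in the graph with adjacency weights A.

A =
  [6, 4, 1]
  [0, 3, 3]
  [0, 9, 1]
A^⊗3 =
  [2, 5, 2]
  [1, 7, 2]
  [1, 5, 2]

Each entry (A^⊗3)_ij equals the minimum over all length-3 walks i = v_0 → v_1 → … → v_3 = j of Σ_t A[v_t][v_{t+1}]. For example, for (i, j) = (0, 2) we minimise over 9 possible intermediate vertex sequences; the minimum is 2, attained along the walk 0 → 2 → 0 → 2.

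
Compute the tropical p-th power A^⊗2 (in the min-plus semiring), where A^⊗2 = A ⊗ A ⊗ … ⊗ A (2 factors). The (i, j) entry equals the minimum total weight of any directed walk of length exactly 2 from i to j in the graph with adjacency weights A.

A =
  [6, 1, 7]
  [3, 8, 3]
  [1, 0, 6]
A^⊗2 =
  [4, 7, 4]
  [4, 3, 9]
  [3, 2, 3]

Each entry (A^⊗2)_ij equals the minimum over all length-2 walks i = v_0 → v_1 → … → v_2 = j of Σ_t A[v_t][v_{t+1}]. For example, for (i, j) = (0, 2) we minimise over 3 possible intermediate vertex sequences; the minimum is 4, attained along the walk 0 → 1 → 2.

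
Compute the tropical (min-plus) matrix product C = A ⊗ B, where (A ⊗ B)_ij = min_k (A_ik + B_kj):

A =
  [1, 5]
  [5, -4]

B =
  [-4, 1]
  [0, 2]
A ⊗ B =
  [-3, 2]
  [-4, -2]

Apply the min-plus product entry-by-entry:
  C[0][0] = min over k of (A[0][0] + B[0][0] = 1 + -4 = -3, A[0][1] + B[1][0] = 5 + 0 = 5) = -3 (attained at k = 0)
  C[0][1] = min over k of (A[0][0] + B[0][1] = 1 + 1 = 2, A[0][1] + B[1][1] = 5 + 2 = 7) = 2 (attained at k = 0)
  C[1][0] = min over k of (A[1][0] + B[0][0] = 5 + -4 = 1, A[1][1] + B[1][0] = -4 + 0 = -4) = -4 (attained at k = 1)
  C[1][1] = min over k of (A[1][0] + B[0][1] = 5 + 1 = 6, A[1][1] + B[1][1] = -4 + 2 = -2) = -2 (attained at k = 1)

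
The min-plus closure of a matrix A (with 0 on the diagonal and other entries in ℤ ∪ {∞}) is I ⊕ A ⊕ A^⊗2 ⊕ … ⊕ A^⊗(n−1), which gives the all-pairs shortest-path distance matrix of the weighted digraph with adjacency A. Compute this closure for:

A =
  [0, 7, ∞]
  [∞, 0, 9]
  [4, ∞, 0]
Closure =
  [0, 7, 16]
  [13, 0, 9]
  [4, 11, 0]

This is the Floyd-Warshall all-pairs shortest-path computation. For each intermediate vertex k = 0, 1, …, 2, update dist[i][j] ← min(dist[i][j], dist[i][k] + dist[k][j]). The final matrix gives, for each (i, j), the minimum total weight of any directed path from i to j (possibly empty when i = j).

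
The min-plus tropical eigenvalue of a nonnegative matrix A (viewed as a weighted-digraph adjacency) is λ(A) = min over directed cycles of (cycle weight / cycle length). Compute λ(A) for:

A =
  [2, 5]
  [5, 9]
λ(A) = 2

Enumerate directed cycles and compute their means (weight / length). Sample:
  cycle 0 → 0: weight = 2, length = 1, mean = 2/1 ≈ 2.000
  cycle 1 → 1: weight = 9, length = 1, mean = 9/1 ≈ 9.000
  cycle 0 → 1 → 0: weight = 10, length = 2, mean = 10/2 ≈ 5.000
  cycle 1 → 0 → 1: weight = 10, length = 2, mean = 10/2 ≈ 5.000
Minimum mean = 2.000, attained e.g. along the cycle 0 → 0 with weight 2 and length 1. So λ(A) = 2/1 = 2.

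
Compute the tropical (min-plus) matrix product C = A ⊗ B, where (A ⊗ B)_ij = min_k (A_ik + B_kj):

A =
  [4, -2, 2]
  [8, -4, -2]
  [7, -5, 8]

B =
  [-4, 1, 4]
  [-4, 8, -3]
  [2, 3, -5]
A ⊗ B =
  [-6, 5, -5]
  [-8, 1, -7]
  [-9, 3, -8]

Apply the min-plus product entry-by-entry:
  C[0][0] = min over k of (A[0][0] + B[0][0] = 4 + -4 = 0, A[0][1] + B[1][0] = -2 + -4 = -6, A[0][2] + B[2][0] = 2 + 2 = 4) = -6 (attained at k = 1)
  C[0][1] = min over k of (A[0][0] + B[0][1] = 4 + 1 = 5, A[0][1] + B[1][1] = -2 + 8 = 6, A[0][2] + B[2][1] = 2 + 3 = 5) = 5 (attained at k = 0)
  C[0][2] = min over k of (A[0][0] + B[0][2] = 4 + 4 = 8, A[0][1] + B[1][2] = -2 + -3 = -5, A[0][2] + B[2][2] = 2 + -5 = -3) = -5 (attained at k = 1)
  C[1][0] = min over k of (A[1][0] + B[0][0] = 8 + -4 = 4, A[1][1] + B[1][0] = -4 + -4 = -8, A[1][2] + B[2][0] = -2 + 2 = 0) = -8 (attained at k = 1)
  C[1][1] = min over k of (A[1][0] + B[0][1] = 8 + 1 = 9, A[1][1] + B[1][1] = -4 + 8 = 4, A[1][2] + B[2][1] = -2 + 3 = 1) = 1 (attained at k = 2)
  C[1][2] = min over k of (A[1][0] + B[0][2] = 8 + 4 = 12, A[1][1] + B[1][2] = -4 + -3 = -7, A[1][2] + B[2][2] = -2 + -5 = -7) = -7 (attained at k = 1)
  C[2][0] = min over k of (A[2][0] + B[0][0] = 7 + -4 = 3, A[2][1] + B[1][0] = -5 + -4 = -9, A[2][2] + B[2][0] = 8 + 2 = 10) = -9 (attained at k = 1)
  C[2][1] = min over k of (A[2][0] + B[0][1] = 7 + 1 = 8, A[2][1] + B[1][1] = -5 + 8 = 3, A[2][2] + B[2][1] = 8 + 3 = 11) = 3 (attained at k = 1)
  C[2][2] = min over k of (A[2][0] + B[0][2] = 7 + 4 = 11, A[2][1] + B[1][2] = -5 + -3 = -8, A[2][2] + B[2][2] = 8 + -5 = 3) = -8 (attained at k = 1)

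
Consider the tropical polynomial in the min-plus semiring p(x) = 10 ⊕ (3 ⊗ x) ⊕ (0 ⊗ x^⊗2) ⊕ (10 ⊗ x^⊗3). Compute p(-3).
p(-3) = -6

A tropical monomial a ⊗ x^⊗i evaluates to a + i · x. Evaluating each term at x = -3:
  Term 0 contributes 10 + 0 · -3 = 10
  Term 1 contributes 3 + 1 · -3 = 0
  Term 2 contributes 0 + 2 · -3 = -6
  Term 3 contributes 10 + 3 · -3 = 1
p(-3) = ⊕ of these = min[10, 0, -6, 1] = -6.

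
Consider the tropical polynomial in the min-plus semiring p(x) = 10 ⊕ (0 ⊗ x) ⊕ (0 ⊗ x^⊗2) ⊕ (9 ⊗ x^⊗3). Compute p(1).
p(1) = 1

A tropical monomial a ⊗ x^⊗i evaluates to a + i · x. Evaluating each term at x = 1:
  Term 0 contributes 10 + 0 · 1 = 10
  Term 1 contributes 0 + 1 · 1 = 1
  Term 2 contributes 0 + 2 · 1 = 2
  Term 3 contributes 9 + 3 · 1 = 12
p(1) = ⊕ of these = min[10, 1, 2, 12] = 1.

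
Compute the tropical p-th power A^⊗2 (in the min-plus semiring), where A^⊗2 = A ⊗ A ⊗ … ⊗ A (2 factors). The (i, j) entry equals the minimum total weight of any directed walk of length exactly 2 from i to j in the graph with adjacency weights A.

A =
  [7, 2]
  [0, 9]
A^⊗2 =
  [2, 9]
  [7, 2]

Each entry (A^⊗2)_ij equals the minimum over all length-2 walks i = v_0 → v_1 → … → v_2 = j of Σ_t A[v_t][v_{t+1}]. For example, for (i, j) = (0, 1) we minimise over 2 possible intermediate vertex sequences; the minimum is 9, attained along the walk 0 → 0 → 1.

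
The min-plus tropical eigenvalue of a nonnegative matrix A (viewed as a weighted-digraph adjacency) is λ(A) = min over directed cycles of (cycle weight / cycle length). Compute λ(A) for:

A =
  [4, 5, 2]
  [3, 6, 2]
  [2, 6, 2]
λ(A) = 2

Enumerate directed cycles and compute their means (weight / length). Sample:
  cycle 0 → 0: weight = 4, length = 1, mean = 4/1 ≈ 4.000
  cycle 1 → 1: weight = 6, length = 1, mean = 6/1 ≈ 6.000
  cycle 2 → 2: weight = 2, length = 1, mean = 2/1 ≈ 2.000
  cycle 0 → 1 → 0: weight = 8, length = 2, mean = 8/2 ≈ 4.000
  cycle 0 → 2 → 0: weight = 4, length = 2, mean = 4/2 ≈ 2.000
  cycle 1 → 0 → 1: weight = 8, length = 2, mean = 8/2 ≈ 4.000
Minimum mean = 2.000, attained e.g. along the cycle 2 → 2 with weight 2 and length 1. So λ(A) = 2/1 = 2.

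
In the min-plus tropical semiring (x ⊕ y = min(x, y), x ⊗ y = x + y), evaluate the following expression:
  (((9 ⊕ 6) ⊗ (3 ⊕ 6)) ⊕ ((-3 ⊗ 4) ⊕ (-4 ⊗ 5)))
(((9 ⊕ 6) ⊗ (3 ⊕ 6)) ⊕ ((-3 ⊗ 4) ⊕ (-4 ⊗ 5))) = 1

Expand innermost to outermost. Recall ⊕ takes the minimum of its arguments and ⊗ takes their sum. Working out the expression (((9 ⊕ 6) ⊗ (3 ⊕ 6)) ⊕ ((-3 ⊗ 4) ⊕ (-4 ⊗ 5))) gives 1.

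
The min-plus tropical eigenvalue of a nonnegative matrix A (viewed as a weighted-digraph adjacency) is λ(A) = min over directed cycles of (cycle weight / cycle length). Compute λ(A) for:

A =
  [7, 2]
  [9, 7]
λ(A) = 11/2

Enumerate directed cycles and compute their means (weight / length). Sample:
  cycle 0 → 0: weight = 7, length = 1, mean = 7/1 ≈ 7.000
  cycle 1 → 1: weight = 7, length = 1, mean = 7/1 ≈ 7.000
  cycle 0 → 1 → 0: weight = 11, length = 2, mean = 11/2 ≈ 5.500
  cycle 1 → 0 → 1: weight = 11, length = 2, mean = 11/2 ≈ 5.500
Minimum mean = 5.500, attained e.g. along the cycle 0 → 1 → 0 with weight 11 and length 2. So λ(A) = 11/2 = 11/2.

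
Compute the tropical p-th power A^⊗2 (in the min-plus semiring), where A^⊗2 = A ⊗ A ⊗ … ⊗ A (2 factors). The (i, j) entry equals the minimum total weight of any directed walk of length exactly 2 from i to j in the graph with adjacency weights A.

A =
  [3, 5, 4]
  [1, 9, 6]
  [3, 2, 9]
A^⊗2 =
  [6, 6, 7]
  [4, 6, 5]
  [3, 8, 7]

Each entry (A^⊗2)_ij equals the minimum over all length-2 walks i = v_0 → v_1 → … → v_2 = j of Σ_t A[v_t][v_{t+1}]. For example, for (i, j) = (0, 2) we minimise over 3 possible intermediate vertex sequences; the minimum is 7, attained along the walk 0 → 0 → 2.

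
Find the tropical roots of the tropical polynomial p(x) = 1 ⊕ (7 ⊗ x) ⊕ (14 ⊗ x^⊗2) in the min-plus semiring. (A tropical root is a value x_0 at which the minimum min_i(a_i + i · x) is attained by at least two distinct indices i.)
Roots: {-7, -6}

Each tropical root is a break point of the lower envelope of the lines y = a_i + i · x (there are 3 lines, with slopes 0, 1, ..., 2). Only the lines that attain the minimum somewhere contribute to roots; other lines are dominated. Here the surviving (envelope) indices are i = 2, i = 1, i = 0.
Intersections between consecutive envelope lines give the roots: for adjacent envelope indices i < j the intersection is x = (a_i − a_j) / (j − i). Reading off the sorted break points: {-7, -6}.
Verification: at each break x_0, at least two indices attain the minimum of min_i(a_i + i · x_0).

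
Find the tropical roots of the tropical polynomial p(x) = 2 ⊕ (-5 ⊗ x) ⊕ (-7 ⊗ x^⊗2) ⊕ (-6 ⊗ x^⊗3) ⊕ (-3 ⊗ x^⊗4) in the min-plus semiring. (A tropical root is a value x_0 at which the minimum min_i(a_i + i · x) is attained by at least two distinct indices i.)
Roots: {-3, -1, 2, 7}

Each tropical root is a break point of the lower envelope of the lines y = a_i + i · x (there are 5 lines, with slopes 0, 1, ..., 4). Only the lines that attain the minimum somewhere contribute to roots; other lines are dominated. Here the surviving (envelope) indices are i = 4, i = 3, i = 2, i = 1, i = 0.
Intersections between consecutive envelope lines give the roots: for adjacent envelope indices i < j the intersection is x = (a_i − a_j) / (j − i). Reading off the sorted break points: {-3, -1, 2, 7}.
Verification: at each break x_0, at least two indices attain the minimum of min_i(a_i + i · x_0).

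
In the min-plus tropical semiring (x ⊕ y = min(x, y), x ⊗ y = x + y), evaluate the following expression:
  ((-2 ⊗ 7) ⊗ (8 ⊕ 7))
((-2 ⊗ 7) ⊗ (8 ⊕ 7)) = 12

Expand innermost to outermost. Recall ⊕ takes the minimum of its arguments and ⊗ takes their sum. Working out the expression ((-2 ⊗ 7) ⊗ (8 ⊕ 7)) gives 12.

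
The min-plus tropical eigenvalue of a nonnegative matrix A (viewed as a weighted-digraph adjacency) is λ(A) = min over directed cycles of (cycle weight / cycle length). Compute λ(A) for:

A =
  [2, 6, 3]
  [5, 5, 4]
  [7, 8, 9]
λ(A) = 2

Enumerate directed cycles and compute their means (weight / length). Sample:
  cycle 0 → 0: weight = 2, length = 1, mean = 2/1 ≈ 2.000
  cycle 1 → 1: weight = 5, length = 1, mean = 5/1 ≈ 5.000
  cycle 2 → 2: weight = 9, length = 1, mean = 9/1 ≈ 9.000
  cycle 0 → 1 → 0: weight = 11, length = 2, mean = 11/2 ≈ 5.500
  cycle 0 → 2 → 0: weight = 10, length = 2, mean = 10/2 ≈ 5.000
  cycle 1 → 0 → 1: weight = 11, length = 2, mean = 11/2 ≈ 5.500
Minimum mean = 2.000, attained e.g. along the cycle 0 → 0 with weight 2 and length 1. So λ(A) = 2/1 = 2.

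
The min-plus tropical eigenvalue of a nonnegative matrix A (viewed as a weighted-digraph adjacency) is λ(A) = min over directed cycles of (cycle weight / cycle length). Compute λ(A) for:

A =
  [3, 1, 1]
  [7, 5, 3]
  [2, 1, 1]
λ(A) = 1

Enumerate directed cycles and compute their means (weight / length). Sample:
  cycle 0 → 0: weight = 3, length = 1, mean = 3/1 ≈ 3.000
  cycle 1 → 1: weight = 5, length = 1, mean = 5/1 ≈ 5.000
  cycle 2 → 2: weight = 1, length = 1, mean = 1/1 ≈ 1.000
  cycle 0 → 1 → 0: weight = 8, length = 2, mean = 8/2 ≈ 4.000
  cycle 0 → 2 → 0: weight = 3, length = 2, mean = 3/2 ≈ 1.500
  cycle 1 → 0 → 1: weight = 8, length = 2, mean = 8/2 ≈ 4.000
Minimum mean = 1.000, attained e.g. along the cycle 2 → 2 with weight 1 and length 1. So λ(A) = 1/1 = 1.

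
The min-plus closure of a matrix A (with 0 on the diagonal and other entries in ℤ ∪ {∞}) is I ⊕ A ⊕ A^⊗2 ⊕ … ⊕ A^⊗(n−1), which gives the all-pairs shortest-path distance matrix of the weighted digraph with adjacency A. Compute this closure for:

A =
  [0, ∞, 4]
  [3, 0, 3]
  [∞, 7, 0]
Closure =
  [0, 11, 4]
  [3, 0, 3]
  [10, 7, 0]

This is the Floyd-Warshall all-pairs shortest-path computation. For each intermediate vertex k = 0, 1, …, 2, update dist[i][j] ← min(dist[i][j], dist[i][k] + dist[k][j]). The final matrix gives, for each (i, j), the minimum total weight of any directed path from i to j (possibly empty when i = j).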